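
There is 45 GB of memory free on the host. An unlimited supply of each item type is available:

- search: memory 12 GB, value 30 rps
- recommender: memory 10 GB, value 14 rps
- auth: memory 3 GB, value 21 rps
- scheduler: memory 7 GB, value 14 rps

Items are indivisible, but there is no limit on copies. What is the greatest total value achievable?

Best value-per-unit is auth at 21/3, and filling with it alone uses memory 15×3=45. No mix of the others beats 15×21 = 315.

315 rps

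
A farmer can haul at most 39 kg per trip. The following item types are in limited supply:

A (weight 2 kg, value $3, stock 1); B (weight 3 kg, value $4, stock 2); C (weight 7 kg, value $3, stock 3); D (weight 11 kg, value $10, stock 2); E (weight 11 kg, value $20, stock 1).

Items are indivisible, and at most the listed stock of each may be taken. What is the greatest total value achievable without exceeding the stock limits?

Best selections within weight 39 and stock limits:
- 2×B + 2×D + 1×E: weight 39, value 48
- 1×A + 1×B + 2×D + 1×E: weight 38, value 47
Best: $48.

$48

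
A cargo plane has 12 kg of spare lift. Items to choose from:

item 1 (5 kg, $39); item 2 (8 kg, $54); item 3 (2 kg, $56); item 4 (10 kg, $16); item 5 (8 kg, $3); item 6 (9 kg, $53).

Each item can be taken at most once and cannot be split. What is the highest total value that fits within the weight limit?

Check high-value combinations within 12 kg:
- item 2+item 3: weight 8+2=10, value 54+56=110
- item 3+item 6: weight 2+9=11, value 56+53=109
- item 1+item 3: weight 5+2=7, value 39+56=95
Best: $110.

$110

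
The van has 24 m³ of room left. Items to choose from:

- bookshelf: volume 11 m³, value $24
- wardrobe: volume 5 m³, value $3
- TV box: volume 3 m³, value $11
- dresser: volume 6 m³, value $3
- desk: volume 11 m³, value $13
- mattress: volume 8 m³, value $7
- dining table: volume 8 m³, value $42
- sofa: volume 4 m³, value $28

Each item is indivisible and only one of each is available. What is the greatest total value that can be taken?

Check high-value combinations within 24 m³:
- bookshelf+dining table+sofa: volume 11+8+4=23, value 24+42+28=94
- TV box+mattress+dining table+sofa: volume 3+8+8+4=23, value 11+7+42+28=88
- wardrobe+TV box+dining table+sofa: volume 5+3+8+4=20, value 3+11+42+28=84
- TV box+dresser+dining table+sofa: volume 3+6+8+4=21, value 11+3+42+28=84
- desk+dining table+sofa: volume 11+8+4=23, value 13+42+28=83
Best: $94.

$94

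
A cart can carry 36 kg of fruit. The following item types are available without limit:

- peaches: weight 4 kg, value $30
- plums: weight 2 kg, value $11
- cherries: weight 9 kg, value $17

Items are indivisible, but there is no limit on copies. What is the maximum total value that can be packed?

Best value-per-unit is peaches at 30/4, and filling with it alone uses weight 9×4=36. No mix of the others beats 9×30 = 270.

$270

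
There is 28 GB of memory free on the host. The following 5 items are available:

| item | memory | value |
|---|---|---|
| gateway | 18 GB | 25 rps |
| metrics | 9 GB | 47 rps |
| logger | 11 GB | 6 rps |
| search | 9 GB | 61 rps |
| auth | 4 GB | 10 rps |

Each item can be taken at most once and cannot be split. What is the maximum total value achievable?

This is a 0/1 knapsack; check combinations near the capacity.
- metrics+search+auth: memory 9+9+4=22, value 47+61+10=118
- metrics+search: memory 9+9=18, value 47+61=108
- gateway+search: memory 18+9=27, value 25+61=86
- logger+search+auth: memory 11+9+4=24, value 6+61+10=77
- gateway+metrics: memory 18+9=27, value 25+47=72
Best: 118 rps.

118 rps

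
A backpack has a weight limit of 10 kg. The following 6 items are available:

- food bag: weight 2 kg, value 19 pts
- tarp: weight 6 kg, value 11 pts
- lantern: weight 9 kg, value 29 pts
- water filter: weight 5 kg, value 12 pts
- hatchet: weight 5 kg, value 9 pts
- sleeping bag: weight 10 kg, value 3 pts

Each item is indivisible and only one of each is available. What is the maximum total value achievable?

This is a 0/1 knapsack; check combinations near the capacity.
- food bag+water filter: weight 2+5=7, value 19+12=31
- food bag+tarp: weight 2+6=8, value 19+11=30
- lantern: weight 9, value 29
- food bag+hatchet: weight 2+5=7, value 19+9=28
Best: 31 pts.

31 pts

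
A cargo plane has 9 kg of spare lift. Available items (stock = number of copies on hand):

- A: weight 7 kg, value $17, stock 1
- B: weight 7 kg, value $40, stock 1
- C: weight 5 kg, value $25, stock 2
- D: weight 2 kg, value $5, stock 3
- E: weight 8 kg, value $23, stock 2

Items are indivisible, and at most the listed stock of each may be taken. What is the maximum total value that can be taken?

Top feasible selections:
- 1×B + 1×D: weight 9, value 45
- 1×B: weight 7, value 40
Best: $45.

$45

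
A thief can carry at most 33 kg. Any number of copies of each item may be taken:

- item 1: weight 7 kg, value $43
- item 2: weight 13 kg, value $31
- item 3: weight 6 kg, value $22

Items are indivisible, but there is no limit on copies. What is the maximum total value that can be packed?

$173

Best value-per-unit is item 1 at 43/7; filling with it alone gives 4×43 = 172.
Optimal mix: 3×item 1 + 2×item 3 → weight 33, value 173.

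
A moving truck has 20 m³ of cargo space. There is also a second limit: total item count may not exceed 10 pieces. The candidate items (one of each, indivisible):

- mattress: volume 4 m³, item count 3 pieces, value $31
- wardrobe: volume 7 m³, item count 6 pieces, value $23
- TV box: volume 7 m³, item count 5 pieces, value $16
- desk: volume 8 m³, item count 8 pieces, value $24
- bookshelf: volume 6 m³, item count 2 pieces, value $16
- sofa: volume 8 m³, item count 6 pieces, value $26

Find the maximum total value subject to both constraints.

Feasible sets respecting both limits:
- mattress+TV box+bookshelf: volume 17, item count 10, value 63
- mattress+sofa: volume 12, item count 9, value 57
- mattress+wardrobe: volume 11, item count 9, value 54
- mattress+TV box: volume 11, item count 8, value 47
Best: $63.

$63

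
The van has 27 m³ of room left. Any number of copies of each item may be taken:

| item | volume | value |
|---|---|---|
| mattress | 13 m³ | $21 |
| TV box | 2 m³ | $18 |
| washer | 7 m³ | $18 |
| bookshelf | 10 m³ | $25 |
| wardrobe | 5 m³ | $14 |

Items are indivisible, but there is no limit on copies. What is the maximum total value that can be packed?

Best value-per-unit is TV box at 18/2, and filling with it alone uses volume 13×2=26. No mix of the others beats 13×18 = 234.

$234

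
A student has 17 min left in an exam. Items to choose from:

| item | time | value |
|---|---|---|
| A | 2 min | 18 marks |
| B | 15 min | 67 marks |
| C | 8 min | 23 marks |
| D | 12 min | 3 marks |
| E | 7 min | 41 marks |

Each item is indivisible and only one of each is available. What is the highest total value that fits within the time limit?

85 marks

Check high-value combinations within 17 min:
- A+B: time 2+15=17, value 18+67=85
- A+C+E: time 2+8+7=17, value 18+23+41=82
- B: time 15, value 67
- C+E: time 8+7=15, value 23+41=64
Best: 85 marks.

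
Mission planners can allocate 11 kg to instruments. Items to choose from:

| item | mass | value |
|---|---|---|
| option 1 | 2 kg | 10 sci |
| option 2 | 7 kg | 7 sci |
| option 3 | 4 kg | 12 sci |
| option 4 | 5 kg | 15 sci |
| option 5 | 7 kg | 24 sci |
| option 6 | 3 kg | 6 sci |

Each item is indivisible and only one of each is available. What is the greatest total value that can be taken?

This is a 0/1 knapsack; check combinations near the capacity.
- option 1+option 3+option 4: mass 2+4+5=11, value 10+12+15=37
- option 3+option 5: mass 4+7=11, value 12+24=36
- option 1+option 5: mass 2+7=9, value 10+24=34
- option 1+option 4+option 6: mass 2+5+3=10, value 10+15+6=31
- option 5+option 6: mass 7+3=10, value 24+6=30
Best: 37 sci.

37 sci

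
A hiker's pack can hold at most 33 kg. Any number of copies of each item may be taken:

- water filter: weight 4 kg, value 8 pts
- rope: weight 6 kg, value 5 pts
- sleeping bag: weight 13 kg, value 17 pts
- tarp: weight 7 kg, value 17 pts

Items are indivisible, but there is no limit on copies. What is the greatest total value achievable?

Best value-per-unit is tarp at 17/7; filling with it alone gives 4×17 = 68.
Optimal mix: 1×water filter + 4×tarp → weight 32, value 76.

76 pts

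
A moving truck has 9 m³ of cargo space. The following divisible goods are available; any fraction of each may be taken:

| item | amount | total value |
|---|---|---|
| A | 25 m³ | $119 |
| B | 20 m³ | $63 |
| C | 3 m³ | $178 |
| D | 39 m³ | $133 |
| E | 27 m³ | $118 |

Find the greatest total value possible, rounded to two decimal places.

Take in order of value per unit:
- C (178/3 per unit): all 3 → value 178, running total 178.00
- A (119/25 per unit): 6 of 25 → value 6×119/25 = 28.5600, running total 206.56
Total 206.56.

206.56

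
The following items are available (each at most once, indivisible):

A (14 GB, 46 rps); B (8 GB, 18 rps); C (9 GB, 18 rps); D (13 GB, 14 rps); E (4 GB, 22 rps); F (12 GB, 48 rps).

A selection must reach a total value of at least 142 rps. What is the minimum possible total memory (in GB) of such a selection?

47

Subsets with value ≥ 142, sorted by total memory:
- A+B+C+E+F: memory 47, value 152
- A+B+D+E+F: memory 51, value 148
Minimum memory: 47 GB.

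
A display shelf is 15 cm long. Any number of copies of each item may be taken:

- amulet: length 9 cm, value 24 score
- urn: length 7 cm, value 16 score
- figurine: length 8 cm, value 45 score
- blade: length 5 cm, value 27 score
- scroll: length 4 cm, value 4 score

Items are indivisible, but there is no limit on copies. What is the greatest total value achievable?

Best value-per-unit is figurine at 45/8; filling with it alone gives 1×45 = 45.
Optimal mix: 3×blade → length 15, value 81.

81 score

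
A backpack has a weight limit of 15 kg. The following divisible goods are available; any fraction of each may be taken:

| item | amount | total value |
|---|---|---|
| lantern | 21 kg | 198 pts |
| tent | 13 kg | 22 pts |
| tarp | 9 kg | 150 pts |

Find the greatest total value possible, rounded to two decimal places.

Take in order of value per unit:
- tarp (150/9 per unit): all 9 → value 150, running total 150.00
- lantern (198/21 per unit): 6 of 21 → value 6×198/21 = 56.5714, running total 206.57
Total 206.57.

206.57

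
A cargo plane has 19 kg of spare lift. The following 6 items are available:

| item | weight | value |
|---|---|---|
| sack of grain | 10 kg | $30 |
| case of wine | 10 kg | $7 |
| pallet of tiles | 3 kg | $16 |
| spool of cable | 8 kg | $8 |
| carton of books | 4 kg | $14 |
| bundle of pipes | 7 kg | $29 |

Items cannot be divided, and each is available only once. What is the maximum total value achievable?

$60

Check high-value combinations within 19 kg:
- sack of grain+pallet of tiles+carton of books: weight 10+3+4=17, value 30+16+14=60
- pallet of tiles+carton of books+bundle of pipes: weight 3+4+7=14, value 16+14+29=59
- sack of grain+bundle of pipes: weight 10+7=17, value 30+29=59
Best: $60.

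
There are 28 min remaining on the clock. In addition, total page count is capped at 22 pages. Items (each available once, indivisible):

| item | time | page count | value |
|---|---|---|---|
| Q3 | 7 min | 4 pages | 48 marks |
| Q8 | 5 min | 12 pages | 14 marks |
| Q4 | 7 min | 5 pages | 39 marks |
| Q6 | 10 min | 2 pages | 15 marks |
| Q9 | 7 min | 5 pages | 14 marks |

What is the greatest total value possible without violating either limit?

102 marks

Feasible sets respecting both limits:
- Q3+Q4+Q6: time 24, page count 11, value 102
- Q3+Q8+Q4: time 19, page count 21, value 101
- Q3+Q4+Q9: time 21, page count 14, value 101
Best: 102 marks.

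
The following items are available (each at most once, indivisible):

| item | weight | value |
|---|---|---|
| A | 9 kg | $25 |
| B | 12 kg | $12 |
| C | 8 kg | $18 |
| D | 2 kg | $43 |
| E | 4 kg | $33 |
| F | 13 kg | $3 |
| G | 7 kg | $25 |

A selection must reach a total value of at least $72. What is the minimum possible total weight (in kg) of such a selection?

6

Subsets with value ≥ 72, sorted by total weight:
- D+E: weight 6, value 76
- D+E+G: weight 13, value 101
- C+D+E: weight 14, value 94
- A+D+E: weight 15, value 101
Minimum weight: 6 kg.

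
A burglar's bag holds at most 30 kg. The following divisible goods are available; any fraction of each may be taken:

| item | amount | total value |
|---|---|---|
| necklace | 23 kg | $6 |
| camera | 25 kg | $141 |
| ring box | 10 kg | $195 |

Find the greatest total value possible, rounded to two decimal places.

Take in order of value per unit:
- ring box (195/10 per unit): all 10 → value 195, running total 195.00
- camera (141/25 per unit): 20 of 25 → value 20×141/25 = 112.8000, running total 307.80
Total 307.80.

307.80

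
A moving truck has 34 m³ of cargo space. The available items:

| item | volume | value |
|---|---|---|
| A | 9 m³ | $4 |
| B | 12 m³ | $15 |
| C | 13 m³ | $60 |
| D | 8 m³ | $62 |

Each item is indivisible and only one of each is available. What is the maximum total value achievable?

Check high-value combinations within 34 m³:
- B+C+D: volume 12+13+8=33, value 15+60+62=137
- A+C+D: volume 9+13+8=30, value 4+60+62=126
- C+D: volume 13+8=21, value 60+62=122
- A+B+D: volume 9+12+8=29, value 4+15+62=81
Best: $137.

$137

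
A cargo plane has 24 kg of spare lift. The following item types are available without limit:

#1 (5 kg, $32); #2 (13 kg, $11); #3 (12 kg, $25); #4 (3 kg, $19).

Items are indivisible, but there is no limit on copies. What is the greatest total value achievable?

$153

Best value-per-unit is #1 at 32/5; filling with it alone gives 4×32 = 128.
Optimal mix: 3×#1 + 3×#4 → weight 24, value 153.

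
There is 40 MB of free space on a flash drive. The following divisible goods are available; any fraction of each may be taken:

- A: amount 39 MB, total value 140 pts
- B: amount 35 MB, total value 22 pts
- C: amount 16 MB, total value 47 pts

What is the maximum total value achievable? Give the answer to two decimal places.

Take in order of value per unit:
- A (140/39 per unit): all 39 → value 140, running total 140.00
- C (47/16 per unit): 1 of 16 → value 1×47/16 = 2.9375, running total 142.94
Total 142.94.

142.94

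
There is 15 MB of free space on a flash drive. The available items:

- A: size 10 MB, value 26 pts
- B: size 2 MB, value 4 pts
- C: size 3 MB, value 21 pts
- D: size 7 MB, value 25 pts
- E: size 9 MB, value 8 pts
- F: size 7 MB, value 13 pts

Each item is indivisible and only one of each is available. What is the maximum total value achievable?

Check high-value combinations within 15 MB:
- A+B+C: size 10+2+3=15, value 26+4+21=51
- B+C+D: size 2+3+7=12, value 4+21+25=50
- A+C: size 10+3=13, value 26+21=47
Best: 51 pts.

51 pts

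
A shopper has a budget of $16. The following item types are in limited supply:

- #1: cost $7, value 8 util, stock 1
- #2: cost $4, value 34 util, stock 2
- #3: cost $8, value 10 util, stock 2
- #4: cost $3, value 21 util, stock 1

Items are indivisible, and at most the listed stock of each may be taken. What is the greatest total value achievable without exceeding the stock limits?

Top feasible selections:
- 2×#2 + 1×#4: cost 11, value 89
- 2×#2 + 1×#3: cost 16, value 78
Best: 89 util.

89 util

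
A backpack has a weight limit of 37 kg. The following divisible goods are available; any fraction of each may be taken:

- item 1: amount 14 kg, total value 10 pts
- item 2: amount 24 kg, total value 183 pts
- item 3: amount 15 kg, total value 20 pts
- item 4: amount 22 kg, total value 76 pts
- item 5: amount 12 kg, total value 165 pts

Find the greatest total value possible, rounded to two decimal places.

Take in order of value per unit:
- item 5 (165/12 per unit): all 12 → value 165, running total 165.00
- item 2 (183/24 per unit): all 24 → value 183, running total 348.00
- item 4 (76/22 per unit): 1 of 22 → value 1×76/22 = 3.4545, running total 351.45
Total 351.45.

351.45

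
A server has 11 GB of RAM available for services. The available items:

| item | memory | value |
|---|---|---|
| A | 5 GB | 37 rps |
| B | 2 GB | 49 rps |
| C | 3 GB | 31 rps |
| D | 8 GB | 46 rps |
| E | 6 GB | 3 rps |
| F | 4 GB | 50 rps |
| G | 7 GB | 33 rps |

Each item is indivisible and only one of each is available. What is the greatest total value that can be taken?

Check high-value combinations within 11 GB:
- A+B+F: memory 5+2+4=11, value 37+49+50=136
- B+C+F: memory 2+3+4=9, value 49+31+50=130
- A+B+C: memory 5+2+3=10, value 37+49+31=117
Best: 136 rps.

136 rps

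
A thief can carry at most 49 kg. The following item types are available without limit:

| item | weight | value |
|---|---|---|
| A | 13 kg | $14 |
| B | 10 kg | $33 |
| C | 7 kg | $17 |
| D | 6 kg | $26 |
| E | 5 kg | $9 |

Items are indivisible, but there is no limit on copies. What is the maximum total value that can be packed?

Best value-per-unit is D at 26/6, and filling with it alone uses weight 8×6=48. No mix of the others beats 8×26 = 208.

$208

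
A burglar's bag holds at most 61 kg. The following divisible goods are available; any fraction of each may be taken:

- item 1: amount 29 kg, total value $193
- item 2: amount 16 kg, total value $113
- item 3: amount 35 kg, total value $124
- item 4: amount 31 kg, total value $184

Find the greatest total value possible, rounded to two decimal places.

400.97

Take in order of value per unit:
- item 2 (113/16 per unit): all 16 → value 113, running total 113.00
- item 1 (193/29 per unit): all 29 → value 193, running total 306.00
- item 4 (184/31 per unit): 16 of 31 → value 16×184/31 = 94.9677, running total 400.97
Total 400.97.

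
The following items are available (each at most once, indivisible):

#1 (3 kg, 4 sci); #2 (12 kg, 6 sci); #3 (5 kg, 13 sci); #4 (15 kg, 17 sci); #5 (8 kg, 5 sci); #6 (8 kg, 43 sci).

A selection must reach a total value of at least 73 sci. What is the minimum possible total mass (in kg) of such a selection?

Subsets with value ≥ 73, sorted by total mass:
- #3+#4+#6: mass 28, value 73
- #1+#3+#4+#6: mass 31, value 77
Minimum mass: 28 kg.

28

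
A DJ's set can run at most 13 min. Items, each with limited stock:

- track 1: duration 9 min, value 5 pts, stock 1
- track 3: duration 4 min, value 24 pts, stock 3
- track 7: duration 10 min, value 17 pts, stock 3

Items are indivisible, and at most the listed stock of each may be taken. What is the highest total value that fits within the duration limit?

Best selections within duration 13 and stock limits:
- 3×track 3: duration 12, value 72
- 2×track 3: duration 8, value 48
Best: 72 pts.

72 pts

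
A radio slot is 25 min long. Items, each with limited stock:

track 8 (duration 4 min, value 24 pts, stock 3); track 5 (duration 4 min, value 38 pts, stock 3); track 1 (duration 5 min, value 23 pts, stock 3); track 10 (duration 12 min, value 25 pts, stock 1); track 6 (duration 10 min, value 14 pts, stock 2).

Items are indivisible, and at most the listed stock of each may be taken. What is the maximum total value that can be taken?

Top feasible selections:
- 3×track 8 + 3×track 5: duration 24, value 186
- 2×track 8 + 3×track 5 + 1×track 1: duration 25, value 185
- 3×track 8 + 2×track 5 + 1×track 1: duration 25, value 171
Best: 186 pts.

186 pts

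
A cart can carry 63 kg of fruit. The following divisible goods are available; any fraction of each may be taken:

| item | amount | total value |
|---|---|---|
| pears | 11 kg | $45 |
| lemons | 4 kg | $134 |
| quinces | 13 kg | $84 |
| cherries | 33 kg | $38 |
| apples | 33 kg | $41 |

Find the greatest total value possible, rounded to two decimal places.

Take in order of value per unit:
- lemons (134/4 per unit): all 4 → value 134, running total 134.00
- quinces (84/13 per unit): all 13 → value 84, running total 218.00
- pears (45/11 per unit): all 11 → value 45, running total 263.00
- apples (41/33 per unit): all 33 → value 41, running total 304.00
- cherries (38/33 per unit): 2 of 33 → value 2×38/33 = 2.3030, running total 306.30
Total 306.30.

306.30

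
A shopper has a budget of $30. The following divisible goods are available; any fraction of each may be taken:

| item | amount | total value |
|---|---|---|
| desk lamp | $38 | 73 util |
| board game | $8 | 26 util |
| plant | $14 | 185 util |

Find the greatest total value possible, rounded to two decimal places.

Take in order of value per unit:
- plant (185/14 per unit): all 14 → value 185, running total 185.00
- board game (26/8 per unit): all 8 → value 26, running total 211.00
- desk lamp (73/38 per unit): 8 of 38 → value 8×73/38 = 15.3684, running total 226.37
Total 226.37.

226.37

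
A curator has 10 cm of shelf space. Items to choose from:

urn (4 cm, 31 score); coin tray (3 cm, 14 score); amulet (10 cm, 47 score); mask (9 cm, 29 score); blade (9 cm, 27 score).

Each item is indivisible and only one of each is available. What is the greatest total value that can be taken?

Check high-value combinations within 10 cm:
- amulet: length 10, value 47
- urn+coin tray: length 4+3=7, value 31+14=45
- urn: length 4, value 31
- mask: length 9, value 29
- blade: length 9, value 27
Best: 47 score.

47 score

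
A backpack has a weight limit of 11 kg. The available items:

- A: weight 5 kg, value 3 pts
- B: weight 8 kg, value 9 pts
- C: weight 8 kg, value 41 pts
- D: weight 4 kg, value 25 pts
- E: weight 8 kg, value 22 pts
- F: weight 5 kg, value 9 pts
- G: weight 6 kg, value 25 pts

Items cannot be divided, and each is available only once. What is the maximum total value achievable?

50 pts

This is a 0/1 knapsack; check combinations near the capacity.
- D+G: weight 4+6=10, value 25+25=50
- C: weight 8, value 41
- D+F: weight 4+5=9, value 25+9=34
- F+G: weight 5+6=11, value 9+25=34
- A+D: weight 5+4=9, value 3+25=28
Best: 50 pts.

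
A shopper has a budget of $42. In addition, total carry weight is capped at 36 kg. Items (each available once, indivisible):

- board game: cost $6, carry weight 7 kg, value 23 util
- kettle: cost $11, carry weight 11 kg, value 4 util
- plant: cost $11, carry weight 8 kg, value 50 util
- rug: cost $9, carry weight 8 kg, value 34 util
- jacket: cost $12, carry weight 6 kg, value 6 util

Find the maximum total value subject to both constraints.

Feasible sets respecting both limits:
- board game+plant+rug+jacket: cost 38, carry weight 29, value 113
- board game+kettle+plant+rug: cost 37, carry weight 34, value 111
- board game+plant+rug: cost 26, carry weight 23, value 107
Best: 113 util.

113 util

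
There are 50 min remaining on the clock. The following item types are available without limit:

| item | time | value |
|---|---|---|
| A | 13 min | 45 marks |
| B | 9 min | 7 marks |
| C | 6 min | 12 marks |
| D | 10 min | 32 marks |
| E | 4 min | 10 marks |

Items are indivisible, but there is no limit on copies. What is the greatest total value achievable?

Best value-per-unit is A at 45/13; filling with it alone gives 3×45 = 135.
Optimal mix: 3×A + 1×D → time 49, value 167.

167 marks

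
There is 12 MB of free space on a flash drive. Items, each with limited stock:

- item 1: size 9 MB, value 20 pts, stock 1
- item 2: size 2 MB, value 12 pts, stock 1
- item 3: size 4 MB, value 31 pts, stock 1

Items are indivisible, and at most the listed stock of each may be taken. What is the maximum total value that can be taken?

Top feasible selections:
- 1×item 2 + 1×item 3: size 6, value 43
- 1×item 1 + 1×item 2: size 11, value 32
Best: 43 pts.

43 pts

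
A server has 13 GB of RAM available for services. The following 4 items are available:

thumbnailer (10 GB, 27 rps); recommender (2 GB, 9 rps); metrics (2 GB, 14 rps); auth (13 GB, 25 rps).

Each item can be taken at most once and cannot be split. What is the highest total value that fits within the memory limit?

Check high-value combinations within 13 GB:
- thumbnailer+metrics: memory 10+2=12, value 27+14=41
- thumbnailer+recommender: memory 10+2=12, value 27+9=36
- thumbnailer: memory 10, value 27
Best: 41 rps.

41 rps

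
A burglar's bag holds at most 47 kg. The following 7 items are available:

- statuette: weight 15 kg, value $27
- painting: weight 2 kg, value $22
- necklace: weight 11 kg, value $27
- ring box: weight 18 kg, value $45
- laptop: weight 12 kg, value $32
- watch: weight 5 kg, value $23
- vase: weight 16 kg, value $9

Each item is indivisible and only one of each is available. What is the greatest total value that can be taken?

$131

Check high-value combinations within 47 kg:
- statuette+painting+necklace+laptop+watch: weight 15+2+11+12+5=45, value 27+22+27+32+23=131
- necklace+ring box+laptop+watch: weight 11+18+12+5=46, value 27+45+32+23=127
- painting+necklace+ring box+laptop: weight 2+11+18+12=43, value 22+27+45+32=126
- statuette+painting+ring box+laptop: weight 15+2+18+12=47, value 27+22+45+32=126
- painting+ring box+laptop+watch: weight 2+18+12+5=37, value 22+45+32+23=122
Best: $131.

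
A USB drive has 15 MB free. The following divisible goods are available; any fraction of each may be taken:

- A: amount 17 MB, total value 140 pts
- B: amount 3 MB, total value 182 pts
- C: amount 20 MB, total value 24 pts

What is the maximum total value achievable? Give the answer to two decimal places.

Take in order of value per unit:
- B (182/3 per unit): all 3 → value 182, running total 182.00
- A (140/17 per unit): 12 of 17 → value 12×140/17 = 98.8235, running total 280.82
Total 280.82.

280.82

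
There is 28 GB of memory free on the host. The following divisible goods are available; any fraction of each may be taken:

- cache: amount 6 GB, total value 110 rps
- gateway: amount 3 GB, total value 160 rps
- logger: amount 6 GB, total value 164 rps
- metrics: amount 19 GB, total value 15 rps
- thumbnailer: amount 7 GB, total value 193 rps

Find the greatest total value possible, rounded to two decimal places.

Take in order of value per unit:
- gateway (160/3 per unit): all 3 → value 160, running total 160.00
- thumbnailer (193/7 per unit): all 7 → value 193, running total 353.00
- logger (164/6 per unit): all 6 → value 164, running total 517.00
- cache (110/6 per unit): all 6 → value 110, running total 627.00
- metrics (15/19 per unit): 6 of 19 → value 6×15/19 = 4.7368, running total 631.74
Total 631.74.

631.74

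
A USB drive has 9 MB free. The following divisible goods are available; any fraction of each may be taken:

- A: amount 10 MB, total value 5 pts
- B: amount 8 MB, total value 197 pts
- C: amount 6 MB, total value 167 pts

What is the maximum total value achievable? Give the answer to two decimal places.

Take in order of value per unit:
- C (167/6 per unit): all 6 → value 167, running total 167.00
- B (197/8 per unit): 3 of 8 → value 3×197/8 = 73.8750, running total 240.88
Total 240.88.

240.88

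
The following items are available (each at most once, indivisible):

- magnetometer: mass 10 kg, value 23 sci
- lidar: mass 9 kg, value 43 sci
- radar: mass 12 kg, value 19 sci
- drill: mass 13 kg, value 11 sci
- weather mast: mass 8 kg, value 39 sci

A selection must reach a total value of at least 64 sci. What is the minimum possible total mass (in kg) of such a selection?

Subsets with value ≥ 64, sorted by total mass:
- lidar+weather mast: mass 17, value 82
- magnetometer+lidar: mass 19, value 66
- magnetometer+lidar+weather mast: mass 27, value 105
Minimum mass: 17 kg.

17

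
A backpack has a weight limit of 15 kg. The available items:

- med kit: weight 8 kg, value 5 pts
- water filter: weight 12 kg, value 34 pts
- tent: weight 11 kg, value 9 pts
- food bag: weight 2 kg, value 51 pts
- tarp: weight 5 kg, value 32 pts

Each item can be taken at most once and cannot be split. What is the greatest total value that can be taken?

Check high-value combinations within 15 kg:
- med kit+food bag+tarp: weight 8+2+5=15, value 5+51+32=88
- water filter+food bag: weight 12+2=14, value 34+51=85
- food bag+tarp: weight 2+5=7, value 51+32=83
- tent+food bag: weight 11+2=13, value 9+51=60
- med kit+food bag: weight 8+2=10, value 5+51=56
Best: 88 pts.

88 pts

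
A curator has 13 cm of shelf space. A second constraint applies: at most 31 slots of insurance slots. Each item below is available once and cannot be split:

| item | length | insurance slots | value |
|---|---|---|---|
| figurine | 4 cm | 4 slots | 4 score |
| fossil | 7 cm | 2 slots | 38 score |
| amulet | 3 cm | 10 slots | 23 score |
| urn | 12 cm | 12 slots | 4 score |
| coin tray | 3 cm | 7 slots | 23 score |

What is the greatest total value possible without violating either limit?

Feasible sets respecting both limits:
- fossil+amulet+coin tray: length 13, insurance slots 19, value 84
- fossil+amulet: length 10, insurance slots 12, value 61
- fossil+coin tray: length 10, insurance slots 9, value 61
Best: 84 score.

84 score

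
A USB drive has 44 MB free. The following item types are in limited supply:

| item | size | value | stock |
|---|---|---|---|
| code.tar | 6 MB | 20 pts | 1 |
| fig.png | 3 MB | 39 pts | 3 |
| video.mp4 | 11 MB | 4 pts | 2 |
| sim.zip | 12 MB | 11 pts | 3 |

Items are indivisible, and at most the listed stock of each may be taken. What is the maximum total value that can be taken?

159 pts

Best selections within size 44 and stock limits:
- 1×code.tar + 3×fig.png + 2×sim.zip: size 39, value 159
- 1×code.tar + 3×fig.png + 1×video.mp4 + 1×sim.zip: size 38, value 152
Best: 159 pts.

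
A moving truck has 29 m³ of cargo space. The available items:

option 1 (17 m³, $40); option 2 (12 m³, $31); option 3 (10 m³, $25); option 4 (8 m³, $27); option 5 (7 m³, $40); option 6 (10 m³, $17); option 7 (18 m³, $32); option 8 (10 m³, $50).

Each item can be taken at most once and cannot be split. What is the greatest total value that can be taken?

$121

Check high-value combinations within 29 m³:
- option 2+option 5+option 8: volume 12+7+10=29, value 31+40+50=121
- option 4+option 5+option 8: volume 8+7+10=25, value 27+40+50=117
- option 3+option 5+option 8: volume 10+7+10=27, value 25+40+50=115
- option 5+option 6+option 8: volume 7+10+10=27, value 40+17+50=107
- option 3+option 4+option 8: volume 10+8+10=28, value 25+27+50=102
Best: $121.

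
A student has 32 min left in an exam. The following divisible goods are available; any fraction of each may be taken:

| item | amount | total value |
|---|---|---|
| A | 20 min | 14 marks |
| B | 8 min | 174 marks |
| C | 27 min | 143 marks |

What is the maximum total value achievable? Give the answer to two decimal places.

301.11

Take in order of value per unit:
- B (174/8 per unit): all 8 → value 174, running total 174.00
- C (143/27 per unit): 24 of 27 → value 24×143/27 = 127.1111, running total 301.11
Total 301.11.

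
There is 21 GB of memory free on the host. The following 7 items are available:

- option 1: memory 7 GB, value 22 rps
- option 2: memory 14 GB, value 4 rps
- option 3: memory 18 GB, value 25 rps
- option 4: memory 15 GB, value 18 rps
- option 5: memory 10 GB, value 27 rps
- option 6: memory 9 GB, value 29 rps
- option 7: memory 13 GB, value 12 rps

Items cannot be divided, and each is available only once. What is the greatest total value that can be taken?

56 rps

Check high-value combinations within 21 GB:
- option 5+option 6: memory 10+9=19, value 27+29=56
- option 1+option 6: memory 7+9=16, value 22+29=51
- option 1+option 5: memory 7+10=17, value 22+27=49
Best: 56 rps.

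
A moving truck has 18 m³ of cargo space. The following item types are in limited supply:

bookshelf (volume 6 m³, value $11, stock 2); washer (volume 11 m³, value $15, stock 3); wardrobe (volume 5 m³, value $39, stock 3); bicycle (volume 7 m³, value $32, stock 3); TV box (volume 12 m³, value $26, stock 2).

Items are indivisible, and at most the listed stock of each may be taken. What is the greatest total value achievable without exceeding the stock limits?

Top feasible selections:
- 3×wardrobe: volume 15, value 117
- 2×wardrobe + 1×bicycle: volume 17, value 110
Best: $117.

$117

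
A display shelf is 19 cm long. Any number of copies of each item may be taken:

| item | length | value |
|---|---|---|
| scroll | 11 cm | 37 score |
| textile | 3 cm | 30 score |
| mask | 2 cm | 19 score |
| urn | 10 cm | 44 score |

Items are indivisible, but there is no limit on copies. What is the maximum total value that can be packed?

Best value-per-unit is textile at 30/3; filling with it alone gives 6×30 = 180.
Optimal mix: 5×textile + 2×mask → length 19, value 188.

188 score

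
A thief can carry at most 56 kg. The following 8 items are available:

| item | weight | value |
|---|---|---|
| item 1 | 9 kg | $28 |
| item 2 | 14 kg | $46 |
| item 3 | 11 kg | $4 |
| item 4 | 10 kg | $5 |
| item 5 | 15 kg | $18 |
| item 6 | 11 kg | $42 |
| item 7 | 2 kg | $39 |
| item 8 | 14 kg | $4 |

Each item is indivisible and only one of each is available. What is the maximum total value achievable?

$173

Check high-value combinations within 56 kg:
- item 1+item 2+item 5+item 6+item 7: weight 9+14+15+11+2=51, value 28+46+18+42+39=173
- item 1+item 2+item 4+item 6+item 7: weight 9+14+10+11+2=46, value 28+46+5+42+39=160
- item 1+item 2+item 3+item 6+item 7: weight 9+14+11+11+2=47, value 28+46+4+42+39=159
- item 1+item 2+item 6+item 7+item 8: weight 9+14+11+2+14=50, value 28+46+42+39+4=159
Best: $173.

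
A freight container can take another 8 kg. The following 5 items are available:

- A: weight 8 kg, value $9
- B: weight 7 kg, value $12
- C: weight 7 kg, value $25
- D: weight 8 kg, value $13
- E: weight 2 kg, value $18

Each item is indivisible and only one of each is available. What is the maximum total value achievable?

Check high-value combinations within 8 kg:
- C: weight 7, value 25
- E: weight 2, value 18
- D: weight 8, value 13
- B: weight 7, value 12
- A: weight 8, value 9
Best: $25.

$25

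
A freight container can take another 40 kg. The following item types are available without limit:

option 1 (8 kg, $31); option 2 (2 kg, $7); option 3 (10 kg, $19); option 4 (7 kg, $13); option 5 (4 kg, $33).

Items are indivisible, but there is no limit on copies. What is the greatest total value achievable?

$330

Best value-per-unit is option 5 at 33/4, and filling with it alone uses weight 10×4=40. No mix of the others beats 10×33 = 330.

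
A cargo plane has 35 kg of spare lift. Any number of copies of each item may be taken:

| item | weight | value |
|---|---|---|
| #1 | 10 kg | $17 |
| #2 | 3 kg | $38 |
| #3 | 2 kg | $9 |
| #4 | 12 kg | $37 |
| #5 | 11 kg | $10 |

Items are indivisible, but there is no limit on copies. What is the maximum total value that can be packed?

Best value-per-unit is #2 at 38/3; filling with it alone gives 11×38 = 418.
Optimal mix: 11×#2 + 1×#3 → weight 35, value 427.

$427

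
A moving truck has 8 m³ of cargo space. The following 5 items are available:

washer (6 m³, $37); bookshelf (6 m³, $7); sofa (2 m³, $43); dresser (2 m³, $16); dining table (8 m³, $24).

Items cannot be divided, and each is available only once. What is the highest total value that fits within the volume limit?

$80

This is a 0/1 knapsack; check combinations near the capacity.
- washer+sofa: volume 6+2=8, value 37+43=80
- sofa+dresser: volume 2+2=4, value 43+16=59
- washer+dresser: volume 6+2=8, value 37+16=53
Best: $80.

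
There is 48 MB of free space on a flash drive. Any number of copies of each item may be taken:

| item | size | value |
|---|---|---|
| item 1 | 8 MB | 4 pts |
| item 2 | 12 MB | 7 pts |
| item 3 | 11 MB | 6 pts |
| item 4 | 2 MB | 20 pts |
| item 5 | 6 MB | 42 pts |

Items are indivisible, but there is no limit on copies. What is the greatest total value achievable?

480 pts

Best value-per-unit is item 4 at 20/2, and filling with it alone uses size 24×2=48. No mix of the others beats 24×20 = 480.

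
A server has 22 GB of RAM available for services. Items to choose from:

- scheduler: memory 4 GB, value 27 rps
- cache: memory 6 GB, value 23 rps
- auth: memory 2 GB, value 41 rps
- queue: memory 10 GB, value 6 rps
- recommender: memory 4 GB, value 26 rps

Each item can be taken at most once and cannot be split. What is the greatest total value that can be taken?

117 rps

Check high-value combinations within 22 GB:
- scheduler+cache+auth+recommender: memory 4+6+2+4=16, value 27+23+41+26=117
- scheduler+auth+queue+recommender: memory 4+2+10+4=20, value 27+41+6+26=100
- scheduler+cache+auth+queue: memory 4+6+2+10=22, value 27+23+41+6=97
- cache+auth+queue+recommender: memory 6+2+10+4=22, value 23+41+6+26=96
- scheduler+auth+recommender: memory 4+2+4=10, value 27+41+26=94
Best: 117 rps.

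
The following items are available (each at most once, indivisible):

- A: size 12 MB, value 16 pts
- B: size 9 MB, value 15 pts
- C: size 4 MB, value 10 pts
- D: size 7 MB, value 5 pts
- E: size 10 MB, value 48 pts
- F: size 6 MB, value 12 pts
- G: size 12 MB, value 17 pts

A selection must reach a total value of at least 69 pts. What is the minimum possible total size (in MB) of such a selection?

Subsets with value ≥ 69, sorted by total size:
- C+E+F: size 20, value 70
- B+C+E: size 23, value 73
Minimum size: 20 MB.

20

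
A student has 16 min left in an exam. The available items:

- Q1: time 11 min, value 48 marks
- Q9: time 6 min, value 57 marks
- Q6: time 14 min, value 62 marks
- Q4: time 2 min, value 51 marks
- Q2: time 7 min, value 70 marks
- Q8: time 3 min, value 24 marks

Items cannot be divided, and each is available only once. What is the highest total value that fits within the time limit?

Check high-value combinations within 16 min:
- Q9+Q4+Q2: time 6+2+7=15, value 57+51+70=178
- Q9+Q2+Q8: time 6+7+3=16, value 57+70+24=151
- Q4+Q2+Q8: time 2+7+3=12, value 51+70+24=145
Best: 178 marks.

178 marks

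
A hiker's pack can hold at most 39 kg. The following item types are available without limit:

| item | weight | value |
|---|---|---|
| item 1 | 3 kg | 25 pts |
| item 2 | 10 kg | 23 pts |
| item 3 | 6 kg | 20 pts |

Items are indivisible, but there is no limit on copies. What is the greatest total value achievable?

Best value-per-unit is item 1 at 25/3, and filling with it alone uses weight 13×3=39. No mix of the others beats 13×25 = 325.

325 pts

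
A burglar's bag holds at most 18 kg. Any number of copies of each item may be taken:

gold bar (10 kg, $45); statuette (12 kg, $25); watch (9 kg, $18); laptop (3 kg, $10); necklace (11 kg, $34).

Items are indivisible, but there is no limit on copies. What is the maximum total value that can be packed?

$65

Best value-per-unit is gold bar at 45/10; filling with it alone gives 1×45 = 45.
Optimal mix: 1×gold bar + 2×laptop → weight 16, value 65.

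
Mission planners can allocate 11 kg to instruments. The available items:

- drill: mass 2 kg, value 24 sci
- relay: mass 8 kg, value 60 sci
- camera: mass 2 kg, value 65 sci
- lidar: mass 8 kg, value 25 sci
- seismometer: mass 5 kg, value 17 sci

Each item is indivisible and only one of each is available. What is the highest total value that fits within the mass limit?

This is a 0/1 knapsack; check combinations near the capacity.
- relay+camera: mass 8+2=10, value 60+65=125
- drill+camera+seismometer: mass 2+2+5=9, value 24+65+17=106
- camera+lidar: mass 2+8=10, value 65+25=90
- drill+camera: mass 2+2=4, value 24+65=89
- drill+relay: mass 2+8=10, value 24+60=84
Best: 125 sci.

125 sci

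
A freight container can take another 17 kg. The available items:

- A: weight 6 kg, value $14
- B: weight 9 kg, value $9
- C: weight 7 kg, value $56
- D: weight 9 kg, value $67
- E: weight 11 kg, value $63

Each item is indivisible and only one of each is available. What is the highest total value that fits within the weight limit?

$123

Check high-value combinations within 17 kg:
- C+D: weight 7+9=16, value 56+67=123
- A+D: weight 6+9=15, value 14+67=81
- A+E: weight 6+11=17, value 14+63=77
- A+C: weight 6+7=13, value 14+56=70
Best: $123.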